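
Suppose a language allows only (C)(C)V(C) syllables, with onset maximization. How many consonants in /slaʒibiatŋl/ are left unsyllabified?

Under (C)(C)V(C), the unsyllabifiable consonants are /ŋ/, /l/ (at most one coda consonant is licensed; onsets may contain at most 2 consonants).

2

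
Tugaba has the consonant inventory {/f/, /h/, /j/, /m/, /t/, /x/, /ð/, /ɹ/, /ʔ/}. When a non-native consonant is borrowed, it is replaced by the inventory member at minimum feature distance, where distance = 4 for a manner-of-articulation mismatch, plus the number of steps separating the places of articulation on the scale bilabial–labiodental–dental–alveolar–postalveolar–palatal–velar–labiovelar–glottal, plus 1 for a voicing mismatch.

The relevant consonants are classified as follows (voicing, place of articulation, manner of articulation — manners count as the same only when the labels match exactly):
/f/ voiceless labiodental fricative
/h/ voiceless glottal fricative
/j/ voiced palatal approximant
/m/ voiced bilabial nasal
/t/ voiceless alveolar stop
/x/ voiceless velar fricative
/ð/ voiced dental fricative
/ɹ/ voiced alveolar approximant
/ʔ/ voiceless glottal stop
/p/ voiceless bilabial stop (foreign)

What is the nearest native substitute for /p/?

/t/ is closest: same manner (stop), place distance 3 (bilabial→alveolar), same voicing; total 3. Next closest is /f/ at distance 5.

t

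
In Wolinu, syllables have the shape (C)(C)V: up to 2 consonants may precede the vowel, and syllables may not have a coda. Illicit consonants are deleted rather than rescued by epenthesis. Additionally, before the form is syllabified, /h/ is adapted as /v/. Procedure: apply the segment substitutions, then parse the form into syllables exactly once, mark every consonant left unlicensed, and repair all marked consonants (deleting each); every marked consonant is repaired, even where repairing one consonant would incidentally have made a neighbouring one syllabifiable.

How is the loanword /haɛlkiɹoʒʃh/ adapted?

vaɛlkiɹo

Substitution: /h/ → /v/, giving /vaɛlkiɹoʒʃv/.
Syllabifying with onset maximization leaves /ʒ/, /ʃ/, /v/ stranded (no codas are permitted; onsets may contain at most 2 consonants).
Deletion applies to /ʒ/, /ʃ/, /v/.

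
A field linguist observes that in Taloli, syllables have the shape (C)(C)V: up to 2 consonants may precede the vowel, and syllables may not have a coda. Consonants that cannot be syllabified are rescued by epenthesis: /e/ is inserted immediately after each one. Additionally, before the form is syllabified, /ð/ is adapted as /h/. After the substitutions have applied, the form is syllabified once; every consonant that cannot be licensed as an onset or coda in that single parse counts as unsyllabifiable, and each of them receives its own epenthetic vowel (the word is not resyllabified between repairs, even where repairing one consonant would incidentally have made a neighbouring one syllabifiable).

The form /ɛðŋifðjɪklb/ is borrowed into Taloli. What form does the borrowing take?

Substitution: /ð/ → /h/, giving /ɛhŋifhjɪklb/.
Syllabifying with onset maximization leaves /f/, /k/, /l/, /b/ stranded (no codas are permitted; onsets may contain at most 2 consonants).
Each unlicensed consonant becomes the onset of a new syllable: /f/ → /fe/, /k/ → /ke/, /l/ → /le/, /b/ → /be/.

ɛhŋifehjɪkelebe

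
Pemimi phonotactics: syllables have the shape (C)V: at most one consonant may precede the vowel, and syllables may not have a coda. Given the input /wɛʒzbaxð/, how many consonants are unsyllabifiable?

Syllabifying with onset maximization leaves /ʒ/, /z/, /x/, /ð/ stranded (no codas are permitted; onsets are limited to one consonant).

4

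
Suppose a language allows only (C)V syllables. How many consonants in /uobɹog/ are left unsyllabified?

Under (C)V, the unsyllabifiable consonants are /b/, /g/ (no codas are permitted; onsets are limited to one consonant).

2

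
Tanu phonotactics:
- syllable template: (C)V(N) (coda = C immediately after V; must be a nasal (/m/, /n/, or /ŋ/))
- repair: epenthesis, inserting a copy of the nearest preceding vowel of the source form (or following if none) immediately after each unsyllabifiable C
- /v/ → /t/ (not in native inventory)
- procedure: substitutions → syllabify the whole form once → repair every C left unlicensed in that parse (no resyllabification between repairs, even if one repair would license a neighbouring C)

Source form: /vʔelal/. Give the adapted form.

Substitution: /v/ → /t/, giving /tʔelal/.
Under (C)V(N), the unsyllabifiable consonants are /t/, /l/ (only a nasal (/m/, /n/, or /ŋ/) is licensed in coda position; onsets are limited to one consonant).
Each unlicensed consonant becomes the onset of a new syllable: /t/ → /te/, /l/ → /la/.

teʔelala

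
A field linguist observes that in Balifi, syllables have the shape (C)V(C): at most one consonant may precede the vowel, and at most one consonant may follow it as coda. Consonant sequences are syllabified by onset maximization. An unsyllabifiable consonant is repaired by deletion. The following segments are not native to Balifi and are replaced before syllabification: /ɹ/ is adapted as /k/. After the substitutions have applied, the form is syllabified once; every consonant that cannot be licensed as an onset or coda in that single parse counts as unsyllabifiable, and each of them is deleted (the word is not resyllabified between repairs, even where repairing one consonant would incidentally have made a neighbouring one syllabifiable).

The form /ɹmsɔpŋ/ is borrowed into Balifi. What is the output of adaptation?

sɔp

Substitution: /ɹ/ → /k/, giving /kmsɔpŋ/.
The consonants /k/, /m/, /ŋ/ cannot be parsed into a legal (C)V(C) syllable (at most one coda consonant is licensed; onsets are limited to one consonant).
Deletion applies to /k/, /m/, /ŋ/.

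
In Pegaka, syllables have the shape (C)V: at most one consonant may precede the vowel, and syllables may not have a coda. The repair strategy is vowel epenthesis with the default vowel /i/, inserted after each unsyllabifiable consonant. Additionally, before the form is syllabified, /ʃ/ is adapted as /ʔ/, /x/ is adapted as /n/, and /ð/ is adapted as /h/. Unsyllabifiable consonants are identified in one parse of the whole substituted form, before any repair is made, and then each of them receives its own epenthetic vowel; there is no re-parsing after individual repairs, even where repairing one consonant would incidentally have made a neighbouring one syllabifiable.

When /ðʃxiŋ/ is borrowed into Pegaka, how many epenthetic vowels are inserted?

After substitution the input is /hʔniŋ/.
The unsyllabifiable consonants are /h/, /ʔ/, /ŋ/; each receives one epenthetic vowel.

3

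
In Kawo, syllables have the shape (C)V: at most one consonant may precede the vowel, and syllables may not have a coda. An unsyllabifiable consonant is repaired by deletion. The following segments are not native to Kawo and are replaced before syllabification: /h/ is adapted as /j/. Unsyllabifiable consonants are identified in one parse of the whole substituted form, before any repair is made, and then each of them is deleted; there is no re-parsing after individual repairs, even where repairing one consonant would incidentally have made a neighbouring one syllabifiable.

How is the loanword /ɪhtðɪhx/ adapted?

ɪðɪ

Substitution: /h/ → /j/, giving /ɪjtðɪjx/.
Under (C)V, the unsyllabifiable consonants are /j/, /t/, /j/, /x/ (no codas are permitted; onsets are limited to one consonant).
Each unlicensed consonant is deleted: /j/, /t/, /j/, /x/.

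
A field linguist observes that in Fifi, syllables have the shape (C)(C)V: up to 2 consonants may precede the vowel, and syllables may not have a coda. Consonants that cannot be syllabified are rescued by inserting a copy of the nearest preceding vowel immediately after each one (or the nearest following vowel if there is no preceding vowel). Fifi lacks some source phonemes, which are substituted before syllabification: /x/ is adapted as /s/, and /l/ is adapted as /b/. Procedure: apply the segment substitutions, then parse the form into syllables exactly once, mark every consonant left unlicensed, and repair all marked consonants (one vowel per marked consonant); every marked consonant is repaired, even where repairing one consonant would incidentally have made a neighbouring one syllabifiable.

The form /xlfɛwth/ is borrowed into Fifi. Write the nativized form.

Substitution: /x/ → /s/, /l/ → /b/, giving /sbfɛwth/.
The consonants /s/, /w/, /t/, /h/ cannot be parsed into a legal (C)(C)V syllable (no codas are permitted; onsets may contain at most 2 consonants).
Inserting the epenthetic vowel yields /s/ → /sɛ/, /w/ → /wɛ/, /t/ → /tɛ/, /h/ → /hɛ/.

sɛbfɛwɛtɛhɛ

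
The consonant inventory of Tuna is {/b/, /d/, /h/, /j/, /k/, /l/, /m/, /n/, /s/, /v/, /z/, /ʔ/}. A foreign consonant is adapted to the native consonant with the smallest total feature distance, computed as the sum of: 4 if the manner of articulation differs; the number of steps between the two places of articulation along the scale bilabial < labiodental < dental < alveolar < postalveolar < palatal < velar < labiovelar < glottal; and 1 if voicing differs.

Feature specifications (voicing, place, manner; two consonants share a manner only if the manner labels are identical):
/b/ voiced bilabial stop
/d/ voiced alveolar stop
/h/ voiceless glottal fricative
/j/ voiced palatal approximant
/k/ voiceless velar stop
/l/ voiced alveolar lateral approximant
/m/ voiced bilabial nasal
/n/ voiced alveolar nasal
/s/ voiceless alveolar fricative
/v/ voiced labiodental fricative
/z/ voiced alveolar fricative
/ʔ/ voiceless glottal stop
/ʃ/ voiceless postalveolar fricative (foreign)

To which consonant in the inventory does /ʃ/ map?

s

/s/ is closest: same manner (fricative), place distance 1 (postalveolar→alveolar), same voicing; total 1. Next closest is /z/ at distance 2.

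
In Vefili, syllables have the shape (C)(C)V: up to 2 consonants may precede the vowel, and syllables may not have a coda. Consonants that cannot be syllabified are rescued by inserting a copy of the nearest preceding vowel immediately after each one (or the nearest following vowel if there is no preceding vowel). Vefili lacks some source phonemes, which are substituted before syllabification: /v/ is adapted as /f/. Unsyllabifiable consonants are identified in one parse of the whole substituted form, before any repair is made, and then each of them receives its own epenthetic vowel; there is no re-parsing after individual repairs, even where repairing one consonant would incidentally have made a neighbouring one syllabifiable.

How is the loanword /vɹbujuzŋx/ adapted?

Substitution: /v/ → /f/, giving /fɹbujuzŋx/.
The consonants /f/, /z/, /ŋ/, /x/ cannot be parsed into a legal (C)(C)V syllable (no codas are permitted; onsets may contain at most 2 consonants).
Epenthesis after each stranded consonant: /f/ → /fu/, /z/ → /zu/, /ŋ/ → /ŋu/, /x/ → /xu/.

fuɹbujuzuŋuxu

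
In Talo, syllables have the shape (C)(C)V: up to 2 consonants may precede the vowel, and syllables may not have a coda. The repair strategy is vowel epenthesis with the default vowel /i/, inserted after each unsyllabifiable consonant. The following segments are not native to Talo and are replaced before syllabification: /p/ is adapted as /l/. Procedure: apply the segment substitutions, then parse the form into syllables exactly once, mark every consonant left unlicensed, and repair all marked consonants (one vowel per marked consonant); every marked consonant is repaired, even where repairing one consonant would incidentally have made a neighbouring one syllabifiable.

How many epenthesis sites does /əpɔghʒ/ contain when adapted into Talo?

3

After substitution the input is /əlɔghʒ/.
The unsyllabifiable consonants are /g/, /h/, /ʒ/; each receives one epenthetic vowel.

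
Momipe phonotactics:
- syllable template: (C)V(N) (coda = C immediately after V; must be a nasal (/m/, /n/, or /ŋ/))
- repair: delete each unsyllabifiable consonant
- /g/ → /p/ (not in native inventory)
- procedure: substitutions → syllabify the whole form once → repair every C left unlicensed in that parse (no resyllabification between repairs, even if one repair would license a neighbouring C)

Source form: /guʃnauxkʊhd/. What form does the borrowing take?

Substitution: /g/ → /p/, giving /puʃnauxkʊhd/.
Under (C)V(N), the unsyllabifiable consonants are /ʃ/, /x/, /h/, /d/ (only a nasal (/m/, /n/, or /ŋ/) is licensed in coda position; onsets are limited to one consonant).
Deleting the stranded consonants removes /ʃ/, /x/, /h/, /d/.

punaukʊ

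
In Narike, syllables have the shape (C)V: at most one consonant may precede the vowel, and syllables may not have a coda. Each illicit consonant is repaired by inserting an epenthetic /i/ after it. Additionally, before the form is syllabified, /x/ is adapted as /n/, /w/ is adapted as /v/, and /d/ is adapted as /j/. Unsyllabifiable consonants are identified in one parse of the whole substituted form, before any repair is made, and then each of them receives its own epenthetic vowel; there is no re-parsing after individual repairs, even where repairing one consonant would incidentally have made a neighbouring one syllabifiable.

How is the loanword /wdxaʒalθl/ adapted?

Substitution: /w/ → /v/, /d/ → /j/, /x/ → /n/, giving /vjnaʒalθl/.
The consonants /v/, /j/, /l/, /θ/, /l/ cannot be parsed into a legal (C)V syllable (no codas are permitted; onsets are limited to one consonant).
Each unlicensed consonant becomes the onset of a new syllable: /v/ → /vi/, /j/ → /ji/, /l/ → /li/, /θ/ → /θi/, /l/ → /li/.

vijinaʒaliθili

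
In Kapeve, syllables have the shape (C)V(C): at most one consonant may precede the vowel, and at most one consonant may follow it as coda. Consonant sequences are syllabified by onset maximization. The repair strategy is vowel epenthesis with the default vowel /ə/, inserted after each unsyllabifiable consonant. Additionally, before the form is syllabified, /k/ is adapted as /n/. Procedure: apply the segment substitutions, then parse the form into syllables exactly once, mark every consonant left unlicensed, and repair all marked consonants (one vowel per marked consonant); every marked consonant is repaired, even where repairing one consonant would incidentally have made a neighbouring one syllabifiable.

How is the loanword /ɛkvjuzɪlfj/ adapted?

ɛnvəjuzɪlfəjə

Substitution: /k/ → /n/, giving /ɛnvjuzɪlfj/.
Syllabifying with onset maximization leaves /v/, /f/, /j/ stranded (at most one coda consonant is licensed; onsets are limited to one consonant).
Each unlicensed consonant becomes the onset of a new syllable: /v/ → /və/, /f/ → /fə/, /j/ → /jə/.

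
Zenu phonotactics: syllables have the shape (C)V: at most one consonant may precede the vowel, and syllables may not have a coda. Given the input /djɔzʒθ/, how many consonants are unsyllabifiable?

The consonants /d/, /z/, /ʒ/, /θ/ cannot be parsed into a legal (C)V syllable (no codas are permitted; onsets are limited to one consonant).

4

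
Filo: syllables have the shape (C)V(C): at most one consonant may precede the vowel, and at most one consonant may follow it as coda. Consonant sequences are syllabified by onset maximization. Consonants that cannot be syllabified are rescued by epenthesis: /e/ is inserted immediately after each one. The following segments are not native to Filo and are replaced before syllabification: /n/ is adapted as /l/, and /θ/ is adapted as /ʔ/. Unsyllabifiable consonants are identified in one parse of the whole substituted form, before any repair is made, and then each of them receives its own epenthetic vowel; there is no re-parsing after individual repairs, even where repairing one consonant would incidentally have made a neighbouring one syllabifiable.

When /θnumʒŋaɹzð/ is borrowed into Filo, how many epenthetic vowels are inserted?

After substitution the input is /ʔlumʒŋaɹzð/.
The unsyllabifiable consonants are /ʔ/, /ʒ/, /z/, /ð/; each receives one epenthetic vowel.

4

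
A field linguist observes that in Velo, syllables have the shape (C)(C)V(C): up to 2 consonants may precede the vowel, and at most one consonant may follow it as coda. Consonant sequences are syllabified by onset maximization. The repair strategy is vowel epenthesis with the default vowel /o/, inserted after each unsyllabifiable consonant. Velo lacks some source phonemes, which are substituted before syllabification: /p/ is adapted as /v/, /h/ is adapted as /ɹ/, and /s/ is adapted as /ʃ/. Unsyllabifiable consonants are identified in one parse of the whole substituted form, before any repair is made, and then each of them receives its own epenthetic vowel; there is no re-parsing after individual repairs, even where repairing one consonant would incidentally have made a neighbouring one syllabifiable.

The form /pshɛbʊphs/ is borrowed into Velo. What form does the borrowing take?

Substitution: /p/ → /v/, /s/ → /ʃ/, /h/ → /ɹ/, giving /vʃɹɛbʊvɹʃ/.
Under (C)(C)V(C), the unsyllabifiable consonants are /v/, /ɹ/, /ʃ/ (at most one coda consonant is licensed; onsets may contain at most 2 consonants).
Inserting the epenthetic vowel yields /v/ → /vo/, /ɹ/ → /ɹo/, /ʃ/ → /ʃo/.

voʃɹɛbʊvɹoʃo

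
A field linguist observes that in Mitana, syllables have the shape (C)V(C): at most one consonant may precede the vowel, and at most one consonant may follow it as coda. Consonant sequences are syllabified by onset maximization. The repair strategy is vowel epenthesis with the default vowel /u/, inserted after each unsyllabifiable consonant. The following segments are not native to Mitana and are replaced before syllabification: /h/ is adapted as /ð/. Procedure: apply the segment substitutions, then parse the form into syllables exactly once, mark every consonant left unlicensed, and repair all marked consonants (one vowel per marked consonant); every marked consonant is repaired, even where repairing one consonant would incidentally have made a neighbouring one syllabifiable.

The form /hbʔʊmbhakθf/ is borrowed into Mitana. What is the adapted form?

ðubuʔʊmbuðakθufu

Substitution: /h/ → /ð/, giving /ðbʔʊmbðakθf/.
Syllabifying with onset maximization leaves /ð/, /b/, /b/, /θ/, /f/ stranded (at most one coda consonant is licensed; onsets are limited to one consonant).
Each unlicensed consonant becomes the onset of a new syllable: /ð/ → /ðu/, /b/ → /bu/, /b/ → /bu/, /θ/ → /θu/, /f/ → /fu/.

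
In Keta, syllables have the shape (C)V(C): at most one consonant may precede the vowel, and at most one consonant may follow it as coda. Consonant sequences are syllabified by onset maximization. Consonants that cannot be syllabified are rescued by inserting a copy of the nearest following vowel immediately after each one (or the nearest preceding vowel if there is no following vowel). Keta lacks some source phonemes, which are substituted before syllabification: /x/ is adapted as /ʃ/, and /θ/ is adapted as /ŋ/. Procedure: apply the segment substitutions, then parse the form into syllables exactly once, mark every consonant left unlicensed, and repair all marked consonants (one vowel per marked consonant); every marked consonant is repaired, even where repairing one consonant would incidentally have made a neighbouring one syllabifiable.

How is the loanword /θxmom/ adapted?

Substitution: /θ/ → /ŋ/, /x/ → /ʃ/, giving /ŋʃmom/.
The consonants /ŋ/, /ʃ/ cannot be parsed into a legal (C)V(C) syllable (at most one coda consonant is licensed; onsets are limited to one consonant).
Inserting the epenthetic vowel yields /ŋ/ → /ŋo/, /ʃ/ → /ʃo/.

ŋoʃomom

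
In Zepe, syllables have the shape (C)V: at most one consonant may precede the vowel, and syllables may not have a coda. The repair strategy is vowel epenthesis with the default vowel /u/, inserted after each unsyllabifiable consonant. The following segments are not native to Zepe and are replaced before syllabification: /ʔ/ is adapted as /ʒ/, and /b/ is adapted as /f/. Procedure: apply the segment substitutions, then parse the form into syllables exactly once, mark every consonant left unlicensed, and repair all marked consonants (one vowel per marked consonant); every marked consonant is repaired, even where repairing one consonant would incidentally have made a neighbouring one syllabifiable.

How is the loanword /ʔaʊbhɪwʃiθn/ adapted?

ʒaʊfuhɪwuʃiθunu

Substitution: /ʔ/ → /ʒ/, /b/ → /f/, giving /ʒaʊfhɪwʃiθn/.
Syllabifying with onset maximization leaves /f/, /w/, /θ/, /n/ stranded (no codas are permitted; onsets are limited to one consonant).
Each unlicensed consonant becomes the onset of a new syllable: /f/ → /fu/, /w/ → /wu/, /θ/ → /θu/, /n/ → /nu/.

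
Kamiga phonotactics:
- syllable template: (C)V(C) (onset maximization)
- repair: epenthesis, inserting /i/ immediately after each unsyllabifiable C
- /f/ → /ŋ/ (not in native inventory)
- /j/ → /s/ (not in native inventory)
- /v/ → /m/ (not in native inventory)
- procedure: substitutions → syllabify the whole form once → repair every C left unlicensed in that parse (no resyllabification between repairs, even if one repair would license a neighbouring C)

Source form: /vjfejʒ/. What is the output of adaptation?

misiŋesʒi

Substitution: /v/ → /m/, /j/ → /s/, /f/ → /ŋ/, giving /msŋesʒ/.
Syllabifying with onset maximization leaves /m/, /s/, /ʒ/ stranded (at most one coda consonant is licensed; onsets are limited to one consonant).
Epenthesis after each stranded consonant: /m/ → /mi/, /s/ → /si/, /ʒ/ → /ʒi/.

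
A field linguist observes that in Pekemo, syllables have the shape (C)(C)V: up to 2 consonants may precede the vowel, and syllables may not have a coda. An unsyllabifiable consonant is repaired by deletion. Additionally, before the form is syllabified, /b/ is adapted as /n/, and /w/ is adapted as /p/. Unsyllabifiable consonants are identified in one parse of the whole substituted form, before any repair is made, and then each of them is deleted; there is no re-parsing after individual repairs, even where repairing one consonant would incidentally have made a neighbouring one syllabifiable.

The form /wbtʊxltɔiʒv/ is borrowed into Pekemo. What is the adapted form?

ntʊltɔi

Substitution: /w/ → /p/, /b/ → /n/, giving /pntʊxltɔiʒv/.
Syllabifying with onset maximization leaves /p/, /x/, /ʒ/, /v/ stranded (no codas are permitted; onsets may contain at most 2 consonants).
Each unlicensed consonant is deleted: /p/, /x/, /ʒ/, /v/.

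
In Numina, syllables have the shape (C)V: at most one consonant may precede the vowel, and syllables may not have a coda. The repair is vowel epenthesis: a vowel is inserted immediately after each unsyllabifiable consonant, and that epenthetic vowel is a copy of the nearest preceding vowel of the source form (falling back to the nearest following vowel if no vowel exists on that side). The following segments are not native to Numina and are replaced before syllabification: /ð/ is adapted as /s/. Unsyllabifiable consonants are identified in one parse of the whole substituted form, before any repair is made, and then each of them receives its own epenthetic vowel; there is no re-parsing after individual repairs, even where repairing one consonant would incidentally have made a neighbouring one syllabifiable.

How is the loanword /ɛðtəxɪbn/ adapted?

ɛsɛtəxɪbɪnɪ

Substitution: /ð/ → /s/, giving /ɛstəxɪbn/.
Syllabifying with onset maximization leaves /s/, /b/, /n/ stranded (no codas are permitted; onsets are limited to one consonant).
Epenthesis after each stranded consonant: /s/ → /sɛ/, /b/ → /bɪ/, /n/ → /nɪ/.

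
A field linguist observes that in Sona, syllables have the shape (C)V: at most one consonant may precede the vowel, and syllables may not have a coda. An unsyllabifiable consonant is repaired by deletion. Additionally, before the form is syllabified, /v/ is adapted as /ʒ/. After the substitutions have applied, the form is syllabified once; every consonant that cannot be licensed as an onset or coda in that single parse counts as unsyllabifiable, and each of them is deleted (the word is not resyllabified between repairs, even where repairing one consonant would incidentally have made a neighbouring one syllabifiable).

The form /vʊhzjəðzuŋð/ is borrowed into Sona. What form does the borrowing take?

Substitution: /v/ → /ʒ/, giving /ʒʊhzjəðzuŋð/.
Under (C)V, the unsyllabifiable consonants are /h/, /z/, /ð/, /ŋ/, /ð/ (no codas are permitted; onsets are limited to one consonant).
Deleting the stranded consonants removes /h/, /z/, /ð/, /ŋ/, /ð/.

ʒʊjəzu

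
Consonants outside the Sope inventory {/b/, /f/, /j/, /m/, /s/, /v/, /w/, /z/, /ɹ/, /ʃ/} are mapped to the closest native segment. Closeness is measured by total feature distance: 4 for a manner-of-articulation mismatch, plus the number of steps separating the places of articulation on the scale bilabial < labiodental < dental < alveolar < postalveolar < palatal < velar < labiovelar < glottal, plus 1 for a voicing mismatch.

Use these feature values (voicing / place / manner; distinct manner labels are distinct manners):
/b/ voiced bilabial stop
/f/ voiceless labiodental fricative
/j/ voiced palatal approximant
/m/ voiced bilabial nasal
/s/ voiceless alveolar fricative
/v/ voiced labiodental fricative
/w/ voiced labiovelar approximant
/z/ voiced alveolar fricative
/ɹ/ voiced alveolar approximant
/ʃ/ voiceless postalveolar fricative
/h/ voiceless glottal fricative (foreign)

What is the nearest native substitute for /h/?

/ʃ/ is closest: same manner (fricative), place distance 4 (glottal→postalveolar), same voicing; total 4. Next closest is /s/ at distance 5.

ʃ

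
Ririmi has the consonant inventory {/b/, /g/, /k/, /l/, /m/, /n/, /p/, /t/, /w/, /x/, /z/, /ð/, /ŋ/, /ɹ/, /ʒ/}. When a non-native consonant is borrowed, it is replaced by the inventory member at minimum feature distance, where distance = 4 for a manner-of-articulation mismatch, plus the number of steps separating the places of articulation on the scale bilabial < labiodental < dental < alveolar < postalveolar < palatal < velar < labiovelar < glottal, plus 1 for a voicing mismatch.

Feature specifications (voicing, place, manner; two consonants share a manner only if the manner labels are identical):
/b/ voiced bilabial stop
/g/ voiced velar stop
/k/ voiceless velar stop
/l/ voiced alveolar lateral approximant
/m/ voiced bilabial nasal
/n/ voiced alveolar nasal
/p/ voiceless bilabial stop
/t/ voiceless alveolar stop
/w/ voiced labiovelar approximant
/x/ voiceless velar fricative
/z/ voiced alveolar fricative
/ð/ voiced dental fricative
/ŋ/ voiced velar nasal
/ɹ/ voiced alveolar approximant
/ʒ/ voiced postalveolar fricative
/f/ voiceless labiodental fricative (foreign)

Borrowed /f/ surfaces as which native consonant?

ð

/ð/ is closest: same manner (fricative), place distance 1 (labiodental→dental), voicing differs (+1); total 2. Next closest is /z/ at distance 3.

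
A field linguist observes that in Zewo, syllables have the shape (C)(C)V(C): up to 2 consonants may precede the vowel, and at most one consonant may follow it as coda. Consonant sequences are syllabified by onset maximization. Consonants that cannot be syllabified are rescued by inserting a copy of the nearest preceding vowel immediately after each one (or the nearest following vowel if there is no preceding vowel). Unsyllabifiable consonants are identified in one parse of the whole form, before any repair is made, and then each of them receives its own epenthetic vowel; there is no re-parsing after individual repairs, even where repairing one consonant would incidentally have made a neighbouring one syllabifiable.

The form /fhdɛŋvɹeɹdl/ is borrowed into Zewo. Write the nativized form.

fɛhdɛŋvɹeɹdele

Syllabifying with onset maximization leaves /f/, /d/, /l/ stranded (at most one coda consonant is licensed; onsets may contain at most 2 consonants).
Epenthesis after each stranded consonant: /f/ → /fɛ/, /d/ → /de/, /l/ → /le/.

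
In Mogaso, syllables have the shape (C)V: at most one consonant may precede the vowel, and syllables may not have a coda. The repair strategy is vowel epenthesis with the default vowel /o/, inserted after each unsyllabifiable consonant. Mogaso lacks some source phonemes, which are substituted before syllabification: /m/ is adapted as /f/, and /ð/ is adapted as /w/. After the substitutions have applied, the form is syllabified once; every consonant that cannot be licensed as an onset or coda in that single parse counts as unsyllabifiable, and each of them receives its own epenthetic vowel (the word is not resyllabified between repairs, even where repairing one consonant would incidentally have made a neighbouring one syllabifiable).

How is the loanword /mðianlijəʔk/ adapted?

fowianolijəʔoko

Substitution: /m/ → /f/, /ð/ → /w/, giving /fwianlijəʔk/.
Under (C)V, the unsyllabifiable consonants are /f/, /n/, /ʔ/, /k/ (no codas are permitted; onsets are limited to one consonant).
Inserting the epenthetic vowel yields /f/ → /fo/, /n/ → /no/, /ʔ/ → /ʔo/, /k/ → /ko/.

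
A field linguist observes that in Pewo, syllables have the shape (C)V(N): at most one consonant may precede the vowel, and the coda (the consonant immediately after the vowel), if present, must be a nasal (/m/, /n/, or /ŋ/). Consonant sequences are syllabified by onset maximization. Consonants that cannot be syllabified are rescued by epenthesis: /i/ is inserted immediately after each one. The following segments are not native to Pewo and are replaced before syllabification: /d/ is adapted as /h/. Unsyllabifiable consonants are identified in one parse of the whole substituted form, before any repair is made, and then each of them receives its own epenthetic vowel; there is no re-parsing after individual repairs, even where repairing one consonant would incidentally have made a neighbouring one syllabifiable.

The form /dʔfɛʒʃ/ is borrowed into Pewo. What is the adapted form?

Substitution: /d/ → /h/, giving /hʔfɛʒʃ/.
Syllabifying with onset maximization leaves /h/, /ʔ/, /ʒ/, /ʃ/ stranded (only a nasal (/m/, /n/, or /ŋ/) is licensed in coda position; onsets are limited to one consonant).
Each unlicensed consonant becomes the onset of a new syllable: /h/ → /hi/, /ʔ/ → /ʔi/, /ʒ/ → /ʒi/, /ʃ/ → /ʃi/.

hiʔifɛʒiʃi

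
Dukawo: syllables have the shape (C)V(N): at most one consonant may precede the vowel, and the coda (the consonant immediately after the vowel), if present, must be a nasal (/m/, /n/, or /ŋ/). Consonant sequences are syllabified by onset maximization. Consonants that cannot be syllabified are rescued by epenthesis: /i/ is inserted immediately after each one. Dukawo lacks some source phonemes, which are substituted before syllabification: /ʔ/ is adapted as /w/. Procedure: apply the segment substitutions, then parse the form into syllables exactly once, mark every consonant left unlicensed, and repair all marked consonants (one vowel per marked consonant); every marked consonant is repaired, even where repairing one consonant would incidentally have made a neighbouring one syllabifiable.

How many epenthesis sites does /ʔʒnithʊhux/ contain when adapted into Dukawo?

4

After substitution the input is /wʒnithʊhux/.
The unsyllabifiable consonants are /w/, /ʒ/, /t/, /x/; each receives one epenthetic vowel.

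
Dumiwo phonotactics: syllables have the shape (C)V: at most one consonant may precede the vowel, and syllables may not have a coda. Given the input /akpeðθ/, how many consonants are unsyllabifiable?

3

The consonants /k/, /ð/, /θ/ cannot be parsed into a legal (C)V syllable (no codas are permitted; onsets are limited to one consonant).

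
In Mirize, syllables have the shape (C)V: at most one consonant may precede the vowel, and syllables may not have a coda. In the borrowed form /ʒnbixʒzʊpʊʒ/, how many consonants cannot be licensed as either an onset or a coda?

5

Under (C)V, the unsyllabifiable consonants are /ʒ/, /n/, /x/, /ʒ/, /ʒ/ (no codas are permitted; onsets are limited to one consonant).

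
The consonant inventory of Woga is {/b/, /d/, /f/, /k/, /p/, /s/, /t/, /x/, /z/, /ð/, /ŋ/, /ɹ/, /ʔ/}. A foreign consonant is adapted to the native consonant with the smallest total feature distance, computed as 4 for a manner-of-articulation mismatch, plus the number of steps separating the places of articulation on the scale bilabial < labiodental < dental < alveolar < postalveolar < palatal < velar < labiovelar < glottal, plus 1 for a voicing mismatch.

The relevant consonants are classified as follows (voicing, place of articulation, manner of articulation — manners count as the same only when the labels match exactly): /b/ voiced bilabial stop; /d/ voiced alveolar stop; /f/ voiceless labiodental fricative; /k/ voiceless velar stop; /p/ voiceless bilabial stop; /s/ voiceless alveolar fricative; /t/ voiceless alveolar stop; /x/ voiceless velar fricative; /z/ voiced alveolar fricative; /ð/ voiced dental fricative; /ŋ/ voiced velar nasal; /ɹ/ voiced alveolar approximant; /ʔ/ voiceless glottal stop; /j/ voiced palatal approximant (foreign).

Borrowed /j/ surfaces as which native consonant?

/ɹ/ is closest: same manner (approximant), place distance 2 (palatal→alveolar), same voicing; total 2. Next closest is /ŋ/ at distance 5.

ɹ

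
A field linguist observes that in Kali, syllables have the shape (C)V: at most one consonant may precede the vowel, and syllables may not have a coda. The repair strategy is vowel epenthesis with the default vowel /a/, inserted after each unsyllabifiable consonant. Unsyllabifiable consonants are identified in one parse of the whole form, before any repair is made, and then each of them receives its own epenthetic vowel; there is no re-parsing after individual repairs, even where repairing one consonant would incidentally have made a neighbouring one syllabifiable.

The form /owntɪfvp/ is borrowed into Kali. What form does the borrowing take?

owanatɪfavapa

Syllabifying with onset maximization leaves /w/, /n/, /f/, /v/, /p/ stranded (no codas are permitted; onsets are limited to one consonant).
Epenthesis after each stranded consonant: /w/ → /wa/, /n/ → /na/, /f/ → /fa/, /v/ → /va/, /p/ → /pa/.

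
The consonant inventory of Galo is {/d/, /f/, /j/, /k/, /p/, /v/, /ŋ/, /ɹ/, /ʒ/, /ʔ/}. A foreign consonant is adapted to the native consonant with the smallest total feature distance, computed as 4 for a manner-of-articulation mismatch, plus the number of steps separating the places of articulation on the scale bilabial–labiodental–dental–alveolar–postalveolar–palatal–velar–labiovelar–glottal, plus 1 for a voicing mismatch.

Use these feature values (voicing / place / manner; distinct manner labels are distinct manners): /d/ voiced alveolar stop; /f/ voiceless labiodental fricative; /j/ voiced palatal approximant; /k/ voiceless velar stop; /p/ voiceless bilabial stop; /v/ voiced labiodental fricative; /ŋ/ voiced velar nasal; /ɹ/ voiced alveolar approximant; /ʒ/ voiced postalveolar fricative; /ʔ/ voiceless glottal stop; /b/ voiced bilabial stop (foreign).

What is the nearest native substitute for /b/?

p

/p/ is closest: same manner (stop), place distance 0 (bilabial→bilabial), voicing differs (+1); total 1. Next closest is /d/ at distance 3.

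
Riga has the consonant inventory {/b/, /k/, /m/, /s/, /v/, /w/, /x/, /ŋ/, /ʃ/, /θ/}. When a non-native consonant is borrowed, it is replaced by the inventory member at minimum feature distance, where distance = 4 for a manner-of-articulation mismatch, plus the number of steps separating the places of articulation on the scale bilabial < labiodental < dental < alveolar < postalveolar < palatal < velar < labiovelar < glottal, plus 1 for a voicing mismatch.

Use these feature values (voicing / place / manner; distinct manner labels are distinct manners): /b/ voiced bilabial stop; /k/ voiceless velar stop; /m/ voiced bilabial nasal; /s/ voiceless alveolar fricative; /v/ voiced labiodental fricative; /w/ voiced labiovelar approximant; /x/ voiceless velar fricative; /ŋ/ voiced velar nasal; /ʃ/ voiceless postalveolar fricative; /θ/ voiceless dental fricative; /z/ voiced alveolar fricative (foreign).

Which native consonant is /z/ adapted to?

s

/s/ is closest: same manner (fricative), place distance 0 (alveolar→alveolar), voicing differs (+1); total 1. Next closest is /v/ at distance 2.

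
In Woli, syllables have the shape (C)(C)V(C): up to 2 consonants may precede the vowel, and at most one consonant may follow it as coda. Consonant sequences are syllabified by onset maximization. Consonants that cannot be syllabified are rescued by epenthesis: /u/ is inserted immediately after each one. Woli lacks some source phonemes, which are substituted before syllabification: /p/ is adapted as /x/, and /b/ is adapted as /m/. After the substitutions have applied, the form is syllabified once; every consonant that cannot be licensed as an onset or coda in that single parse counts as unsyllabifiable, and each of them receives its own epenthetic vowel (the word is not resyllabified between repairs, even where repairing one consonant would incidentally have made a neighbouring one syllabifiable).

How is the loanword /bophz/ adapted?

moxhuzu

Substitution: /b/ → /m/, /p/ → /x/, giving /moxhz/.
Syllabifying with onset maximization leaves /h/, /z/ stranded (at most one coda consonant is licensed; onsets may contain at most 2 consonants).
Each unlicensed consonant becomes the onset of a new syllable: /h/ → /hu/, /z/ → /zu/.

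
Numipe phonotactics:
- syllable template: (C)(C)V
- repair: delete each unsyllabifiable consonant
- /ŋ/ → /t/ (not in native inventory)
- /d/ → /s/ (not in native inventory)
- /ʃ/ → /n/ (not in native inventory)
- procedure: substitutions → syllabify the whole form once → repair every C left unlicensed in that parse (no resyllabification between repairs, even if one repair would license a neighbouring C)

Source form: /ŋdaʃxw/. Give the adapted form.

tsa

Substitution: /ŋ/ → /t/, /d/ → /s/, /ʃ/ → /n/, giving /tsanxw/.
Under (C)(C)V, the unsyllabifiable consonants are /n/, /x/, /w/ (no codas are permitted; onsets may contain at most 2 consonants).
Each unlicensed consonant is deleted: /n/, /x/, /w/.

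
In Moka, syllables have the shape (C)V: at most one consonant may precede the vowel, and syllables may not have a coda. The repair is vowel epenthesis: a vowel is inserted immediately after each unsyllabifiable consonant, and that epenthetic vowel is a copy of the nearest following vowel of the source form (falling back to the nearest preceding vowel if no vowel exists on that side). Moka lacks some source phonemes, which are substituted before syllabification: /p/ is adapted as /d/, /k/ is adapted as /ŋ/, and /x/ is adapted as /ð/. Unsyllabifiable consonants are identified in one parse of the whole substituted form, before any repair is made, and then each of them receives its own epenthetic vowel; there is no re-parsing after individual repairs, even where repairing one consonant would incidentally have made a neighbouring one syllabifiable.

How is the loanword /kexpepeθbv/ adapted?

ŋeðededeθebeve

Substitution: /k/ → /ŋ/, /x/ → /ð/, /p/ → /d/, giving /ŋeðdedeθbv/.
The consonants /ð/, /θ/, /b/, /v/ cannot be parsed into a legal (C)V syllable (no codas are permitted; onsets are limited to one consonant).
Inserting the epenthetic vowel yields /ð/ → /ðe/, /θ/ → /θe/, /b/ → /be/, /v/ → /ve/.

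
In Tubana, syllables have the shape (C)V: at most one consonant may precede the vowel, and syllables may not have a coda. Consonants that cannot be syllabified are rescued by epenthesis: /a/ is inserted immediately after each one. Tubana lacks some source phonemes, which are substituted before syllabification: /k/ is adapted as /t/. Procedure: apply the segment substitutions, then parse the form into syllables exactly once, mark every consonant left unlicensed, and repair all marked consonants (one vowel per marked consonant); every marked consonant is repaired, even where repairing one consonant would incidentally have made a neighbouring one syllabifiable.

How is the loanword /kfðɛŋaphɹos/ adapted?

Substitution: /k/ → /t/, giving /tfðɛŋaphɹos/.
Under (C)V, the unsyllabifiable consonants are /t/, /f/, /p/, /h/, /s/ (no codas are permitted; onsets are limited to one consonant).
Epenthesis after each stranded consonant: /t/ → /ta/, /f/ → /fa/, /p/ → /pa/, /h/ → /ha/, /s/ → /sa/.

tafaðɛŋapahaɹosa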